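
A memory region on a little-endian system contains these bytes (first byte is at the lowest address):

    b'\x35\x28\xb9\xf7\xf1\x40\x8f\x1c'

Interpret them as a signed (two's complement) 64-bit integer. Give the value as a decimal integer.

2057934962719008821

In little-endian order the low byte comes first in memory.
Reassemble most-significant byte first: 1C 8F 40 F1 F7 B9 28 35 → 0x1C8F40F1F7B92835.
0x1C8F40F1F7B92835 = 2057934962719008821.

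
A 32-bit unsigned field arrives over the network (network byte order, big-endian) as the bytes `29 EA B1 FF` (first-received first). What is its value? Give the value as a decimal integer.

Big-endian: lowest address holds the most-significant byte.
The bytes are already most-significant first: 0x29EAB1FF.
0x29EAB1FF = 703246847.

703246847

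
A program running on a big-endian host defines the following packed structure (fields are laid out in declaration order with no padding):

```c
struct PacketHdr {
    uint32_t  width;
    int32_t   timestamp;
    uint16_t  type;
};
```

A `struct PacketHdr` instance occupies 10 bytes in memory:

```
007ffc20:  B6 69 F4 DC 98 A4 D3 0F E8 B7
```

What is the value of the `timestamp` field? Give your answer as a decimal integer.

`timestamp` follows `width` (4 bytes), so it starts at byte offset 4 and occupies 4 bytes.
Bytes at offsets 4..7: 98 A4 D3 0F.
In big-endian order the high byte comes first in memory.
The bytes are already most-significant first: 0x98A4D30F.
Top bit is set, so as a signed 32-bit value this is 0x98A4D30F − 2^32 = -1734028529.

-1734028529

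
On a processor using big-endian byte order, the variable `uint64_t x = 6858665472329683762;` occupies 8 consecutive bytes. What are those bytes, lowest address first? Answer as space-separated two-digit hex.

6858665472329683762 in hexadecimal, padded to 64 bits, is 0x5F2EDFE887729332.
Split into bytes (most-significant first): 5F 2E DF E8 87 72 93 32.
In big-endian order the high byte comes first in memory.
So the memory order matches the most-significant-first order: 5F 2E DF E8 87 72 93 32.

5F 2E DF E8 87 72 93 32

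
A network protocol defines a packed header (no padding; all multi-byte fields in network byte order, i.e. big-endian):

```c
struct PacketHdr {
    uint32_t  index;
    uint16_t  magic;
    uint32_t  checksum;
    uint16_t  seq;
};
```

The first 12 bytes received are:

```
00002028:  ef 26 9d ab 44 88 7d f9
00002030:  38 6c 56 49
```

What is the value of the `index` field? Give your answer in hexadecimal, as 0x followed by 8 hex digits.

0xEF269DAB

`index` is the first field, at byte offset 0, occupying 4 bytes.
Bytes at offsets 0..3: EF 26 9D AB.
Big-endian stores the most-significant byte at the lowest address.
The bytes are already most-significant first: 0xEF269DAB.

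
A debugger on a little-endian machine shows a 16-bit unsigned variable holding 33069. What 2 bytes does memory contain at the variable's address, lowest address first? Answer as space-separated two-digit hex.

33069 in hexadecimal, padded to 16 bits, is 0x812D.
Split into bytes (most-significant first): 81 2D.
Little-endian: lowest address holds the least-significant byte.
So at ascending addresses the bytes are 2D 81.

2D 81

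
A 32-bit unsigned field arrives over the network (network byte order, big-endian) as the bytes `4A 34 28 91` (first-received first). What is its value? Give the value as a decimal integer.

1244932241

In big-endian order the high byte comes first in memory.
The bytes are already most-significant first: 0x4A342891.
0x4A342891 = 1244932241.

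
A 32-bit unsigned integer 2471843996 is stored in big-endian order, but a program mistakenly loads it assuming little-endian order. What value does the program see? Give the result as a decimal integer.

2623034771

2471843996 in 32-bit hexadecimal is 0x9355589C.
Stored big-endian, the bytes at ascending addresses are 93 55 58 9C.
Read back as little-endian, the first byte is least significant, giving 0x9C585593.
0x9C585593 = 2623034771.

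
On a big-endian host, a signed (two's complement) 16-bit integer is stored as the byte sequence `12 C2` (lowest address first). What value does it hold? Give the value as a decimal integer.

Big-endian: lowest address holds the most-significant byte.
The bytes are already most-significant first: 0x12C2.
0x12C2 = 4802.

4802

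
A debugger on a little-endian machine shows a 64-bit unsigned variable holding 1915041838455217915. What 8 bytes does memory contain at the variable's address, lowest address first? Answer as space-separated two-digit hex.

1915041838455217915 in hexadecimal, padded to 64 bits, is 0x1A939867DF225EFB.
Split into bytes (most-significant first): 1A 93 98 67 DF 22 5E FB.
In little-endian order the low byte comes first in memory.
So at ascending addresses the bytes are FB 5E 22 DF 67 98 93 1A.

FB 5E 22 DF 67 98 93 1A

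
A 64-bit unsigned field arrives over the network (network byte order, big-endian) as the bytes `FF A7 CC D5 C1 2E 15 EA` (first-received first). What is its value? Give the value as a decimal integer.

18421918019223426538

Big-endian stores the most-significant byte at the lowest address.
The bytes are already most-significant first: 0xFFA7CCD5C12E15EA.
0xFFA7CCD5C12E15EA = 18421918019223426538.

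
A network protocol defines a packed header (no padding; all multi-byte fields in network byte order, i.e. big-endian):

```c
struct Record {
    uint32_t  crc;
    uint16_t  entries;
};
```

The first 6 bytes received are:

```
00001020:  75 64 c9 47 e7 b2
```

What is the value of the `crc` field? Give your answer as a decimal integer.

1969539399

`crc` is the first field, at byte offset 0, occupying 4 bytes.
Bytes at offsets 0..3: 75 64 C9 47.
Big-endian stores the most-significant byte at the lowest address.
The bytes are already most-significant first: 0x7564C947.
0x7564C947 = 1969539399.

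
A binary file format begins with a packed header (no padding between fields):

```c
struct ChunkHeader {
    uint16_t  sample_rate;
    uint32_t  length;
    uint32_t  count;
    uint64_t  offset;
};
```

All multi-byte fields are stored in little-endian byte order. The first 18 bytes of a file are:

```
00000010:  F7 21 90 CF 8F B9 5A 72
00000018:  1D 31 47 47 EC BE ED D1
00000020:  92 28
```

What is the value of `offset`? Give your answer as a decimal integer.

`offset` follows `sample_rate` (2 B), `length` (4 B), `count` (4 B), so it starts at offset 2 + 4 + 4 = 10 and occupies 8 bytes.
Bytes at offsets 10..17: 47 47 EC BE ED D1 92 28.
Little-endian stores the least-significant byte at the lowest address.
Reassemble most-significant byte first: 28 92 D1 ED BE EC 47 47 → 0x2892D1EDBEEC4747.
0x2892D1EDBEEC4747 = 2923629927157483335.

2923629927157483335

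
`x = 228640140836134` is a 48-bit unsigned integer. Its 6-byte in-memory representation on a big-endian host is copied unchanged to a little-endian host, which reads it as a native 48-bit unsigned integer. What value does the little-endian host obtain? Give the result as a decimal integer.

228640140836134 in 48-bit hexadecimal is 0xCFF26E603D26.
Stored big-endian, the bytes at ascending addresses are CF F2 6E 60 3D 26.
Read back as little-endian, the first byte is least significant, giving 0x263D606EF2CF.
0x263D606EF2CF = 42045052744399.

42045052744399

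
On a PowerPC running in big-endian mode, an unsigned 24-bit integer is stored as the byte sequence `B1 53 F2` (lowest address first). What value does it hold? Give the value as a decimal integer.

11621362

Big-endian: lowest address holds the most-significant byte.
The bytes are already most-significant first: 0xB153F2.
0xB153F2 = 11621362.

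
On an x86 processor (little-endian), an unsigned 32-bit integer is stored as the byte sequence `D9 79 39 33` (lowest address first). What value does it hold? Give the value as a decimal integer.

859404761

In little-endian order the low byte comes first in memory.
Reassemble most-significant byte first: 33 39 79 D9 → 0x333979D9.
0x333979D9 = 859404761.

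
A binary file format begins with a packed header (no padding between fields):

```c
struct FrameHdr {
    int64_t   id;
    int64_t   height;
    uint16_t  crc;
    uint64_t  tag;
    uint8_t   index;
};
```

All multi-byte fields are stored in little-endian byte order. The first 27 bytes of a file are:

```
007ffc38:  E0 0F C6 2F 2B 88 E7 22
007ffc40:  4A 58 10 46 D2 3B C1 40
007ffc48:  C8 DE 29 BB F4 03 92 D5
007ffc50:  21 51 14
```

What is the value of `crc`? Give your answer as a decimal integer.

`crc` follows `id` (8 B), `height` (8 B), so it starts at offset 8 + 8 = 16 and occupies 2 bytes.
Bytes at offsets 16..17: C8 DE.
Little-endian: lowest address holds the least-significant byte.
Reassemble most-significant byte first: DE C8 → 0xDEC8.
0xDEC8 = 57032.

57032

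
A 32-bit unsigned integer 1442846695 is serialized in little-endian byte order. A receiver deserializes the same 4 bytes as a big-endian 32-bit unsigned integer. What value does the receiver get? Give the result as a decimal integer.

3877044310

1442846695 in 32-bit hexadecimal is 0x560017E7.
Stored little-endian, the bytes at ascending addresses are E7 17 00 56.
Read back as big-endian, the last byte is least significant, giving 0xE7170056.
0xE7170056 = 3877044310.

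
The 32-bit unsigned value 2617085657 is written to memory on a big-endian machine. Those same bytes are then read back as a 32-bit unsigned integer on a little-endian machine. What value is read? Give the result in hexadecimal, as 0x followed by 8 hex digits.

2617085657 in 32-bit hexadecimal is 0x9BFD8ED9.
Stored big-endian, the bytes at ascending addresses are 9B FD 8E D9.
Read back as little-endian, the first byte is least significant, giving 0xD98EFD9B.

0xD98EFD9B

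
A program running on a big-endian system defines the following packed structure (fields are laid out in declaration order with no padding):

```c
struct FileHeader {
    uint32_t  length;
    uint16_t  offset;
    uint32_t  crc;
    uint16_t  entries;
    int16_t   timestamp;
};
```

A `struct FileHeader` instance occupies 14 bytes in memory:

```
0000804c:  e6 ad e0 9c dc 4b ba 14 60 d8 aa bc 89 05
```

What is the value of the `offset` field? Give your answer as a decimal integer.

`offset` follows `length` (4 bytes), so it starts at byte offset 4 and occupies 2 bytes.
Bytes at offsets 4..5: DC 4B.
Big-endian stores the most-significant byte at the lowest address.
The bytes are already most-significant first: 0xDC4B.
0xDC4B = 56395.

56395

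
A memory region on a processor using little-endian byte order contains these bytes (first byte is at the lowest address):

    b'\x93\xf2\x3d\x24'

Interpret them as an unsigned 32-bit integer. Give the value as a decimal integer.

Little-endian: lowest address holds the least-significant byte.
Reassemble most-significant byte first: 24 3D F2 93 → 0x243DF293.
0x243DF293 = 608039571.

608039571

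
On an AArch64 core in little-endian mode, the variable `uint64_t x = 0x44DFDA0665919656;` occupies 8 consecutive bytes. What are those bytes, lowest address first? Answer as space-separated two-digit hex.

Split into bytes (most-significant first): 44 DF DA 06 65 91 96 56.
Little-endian stores the least-significant byte at the lowest address.
So at ascending addresses the bytes are 56 96 91 65 06 DA DF 44.

56 96 91 65 06 DA DF 44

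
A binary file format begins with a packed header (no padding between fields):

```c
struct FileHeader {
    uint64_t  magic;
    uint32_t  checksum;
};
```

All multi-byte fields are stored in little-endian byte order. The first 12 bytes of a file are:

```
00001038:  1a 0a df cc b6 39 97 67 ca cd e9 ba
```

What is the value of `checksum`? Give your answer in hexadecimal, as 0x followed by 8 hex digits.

0xBAE9CDCA

`checksum` follows `magic` (8 bytes), so it starts at byte offset 8 and occupies 4 bytes.
Bytes at offsets 8..11: CA CD E9 BA.
In little-endian order the low byte comes first in memory.
Reassemble most-significant byte first: BA E9 CD CA → 0xBAE9CDCA.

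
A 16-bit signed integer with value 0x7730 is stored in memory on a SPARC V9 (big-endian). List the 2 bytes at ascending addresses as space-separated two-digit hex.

Split into bytes (most-significant first): 77 30.
Big-endian: lowest address holds the most-significant byte.
So the memory order matches the most-significant-first order: 77 30.

77 30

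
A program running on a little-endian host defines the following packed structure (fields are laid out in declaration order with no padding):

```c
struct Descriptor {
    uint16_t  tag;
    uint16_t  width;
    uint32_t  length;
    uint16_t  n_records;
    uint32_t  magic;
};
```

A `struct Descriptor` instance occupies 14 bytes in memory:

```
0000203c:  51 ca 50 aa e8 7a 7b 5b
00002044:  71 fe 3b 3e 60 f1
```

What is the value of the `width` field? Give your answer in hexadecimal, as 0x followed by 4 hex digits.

`width` follows `tag` (2 bytes), so it starts at byte offset 2 and occupies 2 bytes.
Bytes at offsets 2..3: 50 AA.
Little-endian: lowest address holds the least-significant byte.
Reassemble most-significant byte first: AA 50 → 0xAA50.

0xAA50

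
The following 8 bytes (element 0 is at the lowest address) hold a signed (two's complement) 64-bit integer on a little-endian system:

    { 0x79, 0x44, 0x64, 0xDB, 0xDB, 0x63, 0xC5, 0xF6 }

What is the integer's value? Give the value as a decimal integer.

-665015574037511047

Little-endian stores the least-significant byte at the lowest address.
Reassemble most-significant byte first: F6 C5 63 DB DB 64 44 79 → 0xF6C563DBDB644479.
Top bit is set, so as a signed 64-bit value this is 0xF6C563DBDB644479 − 2^64 = -665015574037511047.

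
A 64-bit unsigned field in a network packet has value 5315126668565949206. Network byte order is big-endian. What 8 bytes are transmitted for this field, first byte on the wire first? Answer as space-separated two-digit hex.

49 C3 1F 8B 58 14 2B 16

5315126668565949206 in hexadecimal, padded to 64 bits, is 0x49C31F8B58142B16.
Split into bytes (most-significant first): 49 C3 1F 8B 58 14 2B 16.
In big-endian order the high byte comes first in memory.
So the memory order matches the most-significant-first order: 49 C3 1F 8B 58 14 2B 16.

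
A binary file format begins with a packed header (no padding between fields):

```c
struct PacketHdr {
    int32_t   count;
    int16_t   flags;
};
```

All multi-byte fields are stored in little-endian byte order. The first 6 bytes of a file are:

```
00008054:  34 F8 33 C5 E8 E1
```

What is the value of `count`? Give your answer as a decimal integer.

`count` is the first field, at byte offset 0, occupying 4 bytes.
Bytes at offsets 0..3: 34 F8 33 C5.
Little-endian stores the least-significant byte at the lowest address.
Reassemble most-significant byte first: C5 33 F8 34 → 0xC533F834.
Top bit is set, so as a signed 32-bit value this is 0xC533F834 − 2^32 = -986449868.

-986449868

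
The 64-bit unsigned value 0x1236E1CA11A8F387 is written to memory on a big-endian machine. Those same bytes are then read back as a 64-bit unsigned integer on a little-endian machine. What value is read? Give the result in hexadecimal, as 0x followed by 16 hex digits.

Stored big-endian, the bytes at ascending addresses are 12 36 E1 CA 11 A8 F3 87.
Read back as little-endian, the first byte is least significant, giving 0x87F3A811CAE13612.

0x87F3A811CAE13612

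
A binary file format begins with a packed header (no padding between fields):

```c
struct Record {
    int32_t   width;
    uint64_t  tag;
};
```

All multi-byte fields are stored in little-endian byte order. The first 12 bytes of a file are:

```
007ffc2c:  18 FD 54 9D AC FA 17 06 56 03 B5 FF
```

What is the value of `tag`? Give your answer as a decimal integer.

`tag` follows `width` (4 bytes), so it starts at byte offset 4 and occupies 8 bytes.
Bytes at offsets 4..11: AC FA 17 06 56 03 B5 FF.
Little-endian stores the least-significant byte at the lowest address.
Reassemble most-significant byte first: FF B5 03 56 06 17 FA AC → 0xFFB503560617FAAC.
0xFFB503560617FAAC = 18425637118460557996.

18425637118460557996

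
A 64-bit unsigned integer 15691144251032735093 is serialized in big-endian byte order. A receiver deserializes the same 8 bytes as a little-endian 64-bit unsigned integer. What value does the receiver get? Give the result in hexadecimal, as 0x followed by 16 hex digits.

0x750D38A28F24C2D9

15691144251032735093 in 64-bit hexadecimal is 0xD9C2248FA2380D75.
Stored big-endian, the bytes at ascending addresses are D9 C2 24 8F A2 38 0D 75.
Read back as little-endian, the first byte is least significant, giving 0x750D38A28F24C2D9.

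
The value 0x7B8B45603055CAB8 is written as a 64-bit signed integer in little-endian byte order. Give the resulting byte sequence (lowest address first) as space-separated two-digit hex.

Split into bytes (most-significant first): 7B 8B 45 60 30 55 CA B8.
Little-endian: lowest address holds the least-significant byte.
So at ascending addresses the bytes are B8 CA 55 30 60 45 8B 7B.

B8 CA 55 30 60 45 8B 7B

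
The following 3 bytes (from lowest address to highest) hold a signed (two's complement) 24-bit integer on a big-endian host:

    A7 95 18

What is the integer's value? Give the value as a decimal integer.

-5794536

Big-endian: lowest address holds the most-significant byte.
The bytes are already most-significant first: 0xA79518.
Top bit is set, so as a signed 24-bit value this is 0xA79518 − 2^24 = -5794536.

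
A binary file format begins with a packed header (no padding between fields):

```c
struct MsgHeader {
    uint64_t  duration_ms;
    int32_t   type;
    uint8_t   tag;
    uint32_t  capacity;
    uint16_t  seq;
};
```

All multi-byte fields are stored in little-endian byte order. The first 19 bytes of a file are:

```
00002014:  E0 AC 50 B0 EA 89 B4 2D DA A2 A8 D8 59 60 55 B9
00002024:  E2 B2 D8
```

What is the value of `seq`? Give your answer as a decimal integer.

55474

`seq` follows `duration_ms` (8 B), `type` (4 B), `tag` (1 B), `capacity` (4 B), so it starts at offset 8 + 4 + 1 + 4 = 17 and occupies 2 bytes.
Bytes at offsets 17..18: B2 D8.
Little-endian stores the least-significant byte at the lowest address.
Reassemble most-significant byte first: D8 B2 → 0xD8B2.
0xD8B2 = 55474.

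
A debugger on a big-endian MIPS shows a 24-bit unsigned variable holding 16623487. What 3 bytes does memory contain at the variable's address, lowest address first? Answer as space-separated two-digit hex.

FD A7 7F

16623487 in hexadecimal, padded to 24 bits, is 0xFDA77F.
Split into bytes (most-significant first): FD A7 7F.
Big-endian: lowest address holds the most-significant byte.
So the memory order matches the most-significant-first order: FD A7 7F.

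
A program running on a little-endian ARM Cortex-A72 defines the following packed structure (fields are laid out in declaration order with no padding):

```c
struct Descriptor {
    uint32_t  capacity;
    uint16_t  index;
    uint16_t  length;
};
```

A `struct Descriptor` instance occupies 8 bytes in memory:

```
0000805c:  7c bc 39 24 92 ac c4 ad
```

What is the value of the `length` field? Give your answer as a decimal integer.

44484

`length` follows `capacity` (4 B), `index` (2 B), so it starts at offset 4 + 2 = 6 and occupies 2 bytes.
Bytes at offsets 6..7: C4 AD.
Little-endian stores the least-significant byte at the lowest address.
Reassemble most-significant byte first: AD C4 → 0xADC4.
0xADC4 = 44484.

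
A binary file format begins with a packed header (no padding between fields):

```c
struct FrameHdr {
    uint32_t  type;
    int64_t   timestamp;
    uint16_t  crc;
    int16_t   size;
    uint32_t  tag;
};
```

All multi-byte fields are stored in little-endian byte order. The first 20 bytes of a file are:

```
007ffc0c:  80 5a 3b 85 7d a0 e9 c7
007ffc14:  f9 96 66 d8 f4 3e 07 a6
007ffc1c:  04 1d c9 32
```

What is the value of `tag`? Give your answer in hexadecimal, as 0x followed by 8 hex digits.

`tag` follows `type` (4 B), `timestamp` (8 B), `crc` (2 B), `size` (2 B), so it starts at offset 4 + 8 + 2 + 2 = 16 and occupies 4 bytes.
Bytes at offsets 16..19: 04 1D C9 32.
Little-endian: lowest address holds the least-significant byte.
Reassemble most-significant byte first: 32 C9 1D 04 → 0x32C91D04.

0x32C91D04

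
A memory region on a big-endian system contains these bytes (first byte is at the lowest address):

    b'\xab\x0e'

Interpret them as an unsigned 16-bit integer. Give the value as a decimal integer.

Big-endian: lowest address holds the most-significant byte.
The bytes are already most-significant first: 0xAB0E.
0xAB0E = 43790.

43790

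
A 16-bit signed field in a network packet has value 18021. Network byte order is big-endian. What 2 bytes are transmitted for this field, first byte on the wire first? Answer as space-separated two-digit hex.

46 65

18021 in hexadecimal, padded to 16 bits, is 0x4665.
Split into bytes (most-significant first): 46 65.
In big-endian order the high byte comes first in memory.
So the memory order matches the most-significant-first order: 46 65.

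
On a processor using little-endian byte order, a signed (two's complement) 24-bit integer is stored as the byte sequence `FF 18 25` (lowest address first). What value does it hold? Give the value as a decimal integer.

2431231

In little-endian order the low byte comes first in memory.
Reassemble most-significant byte first: 25 18 FF → 0x2518FF.
0x2518FF = 2431231.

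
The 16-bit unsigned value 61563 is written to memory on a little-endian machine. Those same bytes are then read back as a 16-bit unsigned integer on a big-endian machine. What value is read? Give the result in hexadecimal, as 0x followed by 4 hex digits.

61563 in 16-bit hexadecimal is 0xF07B.
Stored little-endian, the bytes at ascending addresses are 7B F0.
Read back as big-endian, the last byte is least significant, giving 0x7BF0.

0x7BF0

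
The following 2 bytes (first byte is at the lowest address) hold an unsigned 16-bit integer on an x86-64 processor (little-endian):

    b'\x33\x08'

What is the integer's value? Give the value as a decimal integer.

2099

Little-endian: lowest address holds the least-significant byte.
Reassemble most-significant byte first: 08 33 → 0x0833.
0x0833 = 2099.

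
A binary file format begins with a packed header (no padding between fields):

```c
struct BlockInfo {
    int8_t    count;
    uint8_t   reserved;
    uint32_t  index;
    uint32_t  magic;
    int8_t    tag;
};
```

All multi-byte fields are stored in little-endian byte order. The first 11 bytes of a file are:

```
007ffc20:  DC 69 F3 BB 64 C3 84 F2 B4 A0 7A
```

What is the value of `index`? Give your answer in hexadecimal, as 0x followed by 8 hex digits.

0xC364BBF3

`index` follows `count` (1 B), `reserved` (1 B), so it starts at offset 1 + 1 = 2 and occupies 4 bytes.
Bytes at offsets 2..5: F3 BB 64 C3.
In little-endian order the low byte comes first in memory.
Reassemble most-significant byte first: C3 64 BB F3 → 0xC364BBF3.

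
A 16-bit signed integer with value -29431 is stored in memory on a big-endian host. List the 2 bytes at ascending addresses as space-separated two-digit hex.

Two's complement of -29431 in 16 bits: 29431 = 0x72F7; invert → 0x8D08; add 1 → 0x8D09.
Split into bytes (most-significant first): 8D 09.
Big-endian: lowest address holds the most-significant byte.
So the memory order matches the most-significant-first order: 8D 09.

8D 09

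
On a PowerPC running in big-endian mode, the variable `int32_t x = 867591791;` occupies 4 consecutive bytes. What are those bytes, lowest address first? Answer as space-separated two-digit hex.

33 B6 66 6F

867591791 in hexadecimal, padded to 32 bits, is 0x33B6666F.
Split into bytes (most-significant first): 33 B6 66 6F.
Big-endian: lowest address holds the most-significant byte.
So the memory order matches the most-significant-first order: 33 B6 66 6F.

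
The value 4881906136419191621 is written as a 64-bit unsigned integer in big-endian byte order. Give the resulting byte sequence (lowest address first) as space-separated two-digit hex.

4881906136419191621 in hexadecimal, padded to 64 bits, is 0x43C003C40010CB45.
Split into bytes (most-significant first): 43 C0 03 C4 00 10 CB 45.
Big-endian: lowest address holds the most-significant byte.
So the memory order matches the most-significant-first order: 43 C0 03 C4 00 10 CB 45.

43 C0 03 C4 00 10 CB 45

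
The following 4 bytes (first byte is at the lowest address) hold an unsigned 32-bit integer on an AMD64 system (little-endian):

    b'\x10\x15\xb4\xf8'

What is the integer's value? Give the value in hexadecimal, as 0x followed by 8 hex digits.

In little-endian order the low byte comes first in memory.
Reassemble most-significant byte first: F8 B4 15 10 → 0xF8B41510.

0xF8B41510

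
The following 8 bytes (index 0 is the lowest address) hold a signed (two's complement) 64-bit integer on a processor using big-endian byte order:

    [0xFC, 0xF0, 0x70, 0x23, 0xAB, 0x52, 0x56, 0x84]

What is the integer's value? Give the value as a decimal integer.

-220553083240687996

Big-endian: lowest address holds the most-significant byte.
The bytes are already most-significant first: 0xFCF07023AB525684.
Top bit is set, so as a signed 64-bit value this is 0xFCF07023AB525684 − 2^64 = -220553083240687996.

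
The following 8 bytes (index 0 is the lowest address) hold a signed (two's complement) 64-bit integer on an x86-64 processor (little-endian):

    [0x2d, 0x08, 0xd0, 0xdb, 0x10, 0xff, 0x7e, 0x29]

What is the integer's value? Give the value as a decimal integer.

In little-endian order the low byte comes first in memory.
Reassemble most-significant byte first: 29 7E FF 10 DB D0 08 2D → 0x297EFF10DBD0082D.
0x297EFF10DBD0082D = 2990107650492991533.

2990107650492991533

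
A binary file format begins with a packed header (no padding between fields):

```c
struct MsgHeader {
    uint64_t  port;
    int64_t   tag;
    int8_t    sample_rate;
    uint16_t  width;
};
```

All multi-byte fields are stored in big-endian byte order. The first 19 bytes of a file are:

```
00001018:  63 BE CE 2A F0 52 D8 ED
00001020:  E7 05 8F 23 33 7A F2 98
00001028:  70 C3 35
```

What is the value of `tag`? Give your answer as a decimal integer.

-1799875094714322280

`tag` follows `port` (8 bytes), so it starts at byte offset 8 and occupies 8 bytes.
Bytes at offsets 8..15: E7 05 8F 23 33 7A F2 98.
Big-endian: lowest address holds the most-significant byte.
The bytes are already most-significant first: 0xE7058F23337AF298.
Top bit is set, so as a signed 64-bit value this is 0xE7058F23337AF298 − 2^64 = -1799875094714322280.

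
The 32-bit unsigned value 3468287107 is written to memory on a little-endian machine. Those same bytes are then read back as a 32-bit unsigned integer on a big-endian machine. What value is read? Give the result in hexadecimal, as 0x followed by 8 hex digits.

3468287107 in 32-bit hexadecimal is 0xCEB9DC83.
Stored little-endian, the bytes at ascending addresses are 83 DC B9 CE.
Read back as big-endian, the last byte is least significant, giving 0x83DCB9CE.

0x83DCB9CE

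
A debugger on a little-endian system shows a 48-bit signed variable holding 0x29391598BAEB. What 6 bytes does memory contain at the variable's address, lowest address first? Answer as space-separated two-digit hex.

EB BA 98 15 39 29

Split into bytes (most-significant first): 29 39 15 98 BA EB.
Little-endian: lowest address holds the least-significant byte.
So at ascending addresses the bytes are EB BA 98 15 39 29.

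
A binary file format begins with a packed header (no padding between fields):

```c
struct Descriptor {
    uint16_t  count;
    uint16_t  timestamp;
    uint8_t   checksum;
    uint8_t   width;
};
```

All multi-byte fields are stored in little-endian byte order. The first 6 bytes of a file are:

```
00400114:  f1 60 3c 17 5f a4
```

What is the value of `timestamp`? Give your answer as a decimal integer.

`timestamp` follows `count` (2 bytes), so it starts at byte offset 2 and occupies 2 bytes.
Bytes at offsets 2..3: 3C 17.
In little-endian order the low byte comes first in memory.
Reassemble most-significant byte first: 17 3C → 0x173C.
0x173C = 5948.

5948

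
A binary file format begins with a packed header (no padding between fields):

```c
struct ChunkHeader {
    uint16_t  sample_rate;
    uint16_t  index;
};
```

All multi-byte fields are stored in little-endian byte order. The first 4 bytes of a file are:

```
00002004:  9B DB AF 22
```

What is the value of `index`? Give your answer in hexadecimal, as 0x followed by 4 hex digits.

0x22AF

`index` follows `sample_rate` (2 bytes), so it starts at byte offset 2 and occupies 2 bytes.
Bytes at offsets 2..3: AF 22.
In little-endian order the low byte comes first in memory.
Reassemble most-significant byte first: 22 AF → 0x22AF.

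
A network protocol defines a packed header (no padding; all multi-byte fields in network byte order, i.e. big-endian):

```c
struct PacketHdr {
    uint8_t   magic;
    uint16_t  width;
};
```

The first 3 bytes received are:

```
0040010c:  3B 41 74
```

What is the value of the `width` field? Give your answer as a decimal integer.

16756

`width` follows `magic` (1 byte), so it starts at byte offset 1 and occupies 2 bytes.
Bytes at offsets 1..2: 41 74.
In big-endian order the high byte comes first in memory.
The bytes are already most-significant first: 0x4174.
0x4174 = 16756.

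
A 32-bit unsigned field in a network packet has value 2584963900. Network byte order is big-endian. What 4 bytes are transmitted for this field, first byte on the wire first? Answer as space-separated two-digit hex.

2584963900 in hexadecimal, padded to 32 bits, is 0x9A136B3C.
Split into bytes (most-significant first): 9A 13 6B 3C.
Big-endian stores the most-significant byte at the lowest address.
So the memory order matches the most-significant-first order: 9A 13 6B 3C.

9A 13 6B 3C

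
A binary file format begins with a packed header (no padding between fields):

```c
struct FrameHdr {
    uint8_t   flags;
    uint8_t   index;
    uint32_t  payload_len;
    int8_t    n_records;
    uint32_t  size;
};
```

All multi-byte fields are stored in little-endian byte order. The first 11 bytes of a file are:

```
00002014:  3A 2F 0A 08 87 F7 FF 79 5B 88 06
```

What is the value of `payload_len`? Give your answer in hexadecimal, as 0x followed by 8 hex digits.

0xF787080A

`payload_len` follows `flags` (1 B), `index` (1 B), so it starts at offset 1 + 1 = 2 and occupies 4 bytes.
Bytes at offsets 2..5: 0A 08 87 F7.
Little-endian stores the least-significant byte at the lowest address.
Reassemble most-significant byte first: F7 87 08 0A → 0xF787080A.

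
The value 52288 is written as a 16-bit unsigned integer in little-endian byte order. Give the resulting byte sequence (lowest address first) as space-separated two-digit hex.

52288 in hexadecimal, padded to 16 bits, is 0xCC40.
Split into bytes (most-significant first): CC 40.
In little-endian order the low byte comes first in memory.
So at ascending addresses the bytes are 40 CC.

40 CC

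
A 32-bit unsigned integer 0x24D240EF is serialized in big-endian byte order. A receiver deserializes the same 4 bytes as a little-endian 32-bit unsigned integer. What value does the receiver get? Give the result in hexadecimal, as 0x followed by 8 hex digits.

0xEF40D224

Stored big-endian, the bytes at ascending addresses are 24 D2 40 EF.
Read back as little-endian, the first byte is least significant, giving 0xEF40D224.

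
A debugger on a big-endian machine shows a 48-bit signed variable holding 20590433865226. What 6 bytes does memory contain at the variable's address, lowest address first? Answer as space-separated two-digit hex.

20590433865226 in hexadecimal, padded to 48 bits, is 0x12BA157F0E0A.
Split into bytes (most-significant first): 12 BA 15 7F 0E 0A.
In big-endian order the high byte comes first in memory.
So the memory order matches the most-significant-first order: 12 BA 15 7F 0E 0A.

12 BA 15 7F 0E 0A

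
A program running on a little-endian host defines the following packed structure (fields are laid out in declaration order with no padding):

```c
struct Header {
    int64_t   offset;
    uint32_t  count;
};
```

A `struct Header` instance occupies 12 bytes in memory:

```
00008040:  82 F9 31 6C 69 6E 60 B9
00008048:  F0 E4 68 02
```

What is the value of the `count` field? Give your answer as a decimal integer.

40428784

`count` follows `offset` (8 bytes), so it starts at byte offset 8 and occupies 4 bytes.
Bytes at offsets 8..11: F0 E4 68 02.
In little-endian order the low byte comes first in memory.
Reassemble most-significant byte first: 02 68 E4 F0 → 0x0268E4F0.
0x0268E4F0 = 40428784.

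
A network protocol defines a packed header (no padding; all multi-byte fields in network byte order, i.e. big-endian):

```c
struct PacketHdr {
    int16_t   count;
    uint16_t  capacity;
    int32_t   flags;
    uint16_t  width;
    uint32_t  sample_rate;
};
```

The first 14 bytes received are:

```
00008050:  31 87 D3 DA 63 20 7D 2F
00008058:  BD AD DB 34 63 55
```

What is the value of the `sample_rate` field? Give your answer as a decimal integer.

3677643605

`sample_rate` follows `count` (2 B), `capacity` (2 B), `flags` (4 B), `width` (2 B), so it starts at offset 2 + 2 + 4 + 2 = 10 and occupies 4 bytes.
Bytes at offsets 10..13: DB 34 63 55.
Big-endian: lowest address holds the most-significant byte.
The bytes are already most-significant first: 0xDB346355.
0xDB346355 = 3677643605.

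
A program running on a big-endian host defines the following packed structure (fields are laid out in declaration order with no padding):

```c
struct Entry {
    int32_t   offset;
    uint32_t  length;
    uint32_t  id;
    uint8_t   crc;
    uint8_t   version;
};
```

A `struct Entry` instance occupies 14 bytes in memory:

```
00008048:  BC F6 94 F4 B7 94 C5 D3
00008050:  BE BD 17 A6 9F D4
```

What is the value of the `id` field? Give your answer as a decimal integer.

3200063398

`id` follows `offset` (4 B), `length` (4 B), so it starts at offset 4 + 4 = 8 and occupies 4 bytes.
Bytes at offsets 8..11: BE BD 17 A6.
Big-endian stores the most-significant byte at the lowest address.
The bytes are already most-significant first: 0xBEBD17A6.
0xBEBD17A6 = 3200063398.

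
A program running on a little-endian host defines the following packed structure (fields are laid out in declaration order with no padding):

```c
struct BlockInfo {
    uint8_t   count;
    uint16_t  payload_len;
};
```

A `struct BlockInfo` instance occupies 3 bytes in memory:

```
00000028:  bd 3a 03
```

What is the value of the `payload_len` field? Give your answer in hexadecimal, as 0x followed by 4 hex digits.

0x033A

`payload_len` follows `count` (1 byte), so it starts at byte offset 1 and occupies 2 bytes.
Bytes at offsets 1..2: 3A 03.
Little-endian: lowest address holds the least-significant byte.
Reassemble most-significant byte first: 03 3A → 0x033A.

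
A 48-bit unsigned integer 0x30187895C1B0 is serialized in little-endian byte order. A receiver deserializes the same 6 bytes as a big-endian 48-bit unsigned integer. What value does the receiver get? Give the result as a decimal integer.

Stored little-endian, the bytes at ascending addresses are B0 C1 95 78 18 30.
Read back as big-endian, the last byte is least significant, giving 0xB0C195781830.
0xB0C195781830 = 194345482852400.

194345482852400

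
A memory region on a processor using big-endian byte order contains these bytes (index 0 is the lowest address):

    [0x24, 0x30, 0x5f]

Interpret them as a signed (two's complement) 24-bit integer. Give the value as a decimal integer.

In big-endian order the high byte comes first in memory.
The bytes are already most-significant first: 0x24305F.
0x24305F = 2371679.

2371679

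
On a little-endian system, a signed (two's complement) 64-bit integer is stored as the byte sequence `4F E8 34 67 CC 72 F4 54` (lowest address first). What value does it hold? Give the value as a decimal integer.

6121644015733762127

Little-endian: lowest address holds the least-significant byte.
Reassemble most-significant byte first: 54 F4 72 CC 67 34 E8 4F → 0x54F472CC6734E84F.
0x54F472CC6734E84F = 6121644015733762127.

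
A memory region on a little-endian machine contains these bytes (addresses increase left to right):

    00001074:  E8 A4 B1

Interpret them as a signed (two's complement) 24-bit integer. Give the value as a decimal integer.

In little-endian order the low byte comes first in memory.
Reassemble most-significant byte first: B1 A4 E8 → 0xB1A4E8.
Top bit is set, so as a signed 24-bit value this is 0xB1A4E8 − 2^24 = -5135128.

-5135128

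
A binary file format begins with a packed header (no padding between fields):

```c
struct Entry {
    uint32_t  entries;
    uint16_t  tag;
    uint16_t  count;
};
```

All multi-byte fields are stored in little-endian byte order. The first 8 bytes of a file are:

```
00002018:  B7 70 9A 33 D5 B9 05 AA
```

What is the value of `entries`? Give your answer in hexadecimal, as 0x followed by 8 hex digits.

0x339A70B7

`entries` is the first field, at byte offset 0, occupying 4 bytes.
Bytes at offsets 0..3: B7 70 9A 33.
In little-endian order the low byte comes first in memory.
Reassemble most-significant byte first: 33 9A 70 B7 → 0x339A70B7.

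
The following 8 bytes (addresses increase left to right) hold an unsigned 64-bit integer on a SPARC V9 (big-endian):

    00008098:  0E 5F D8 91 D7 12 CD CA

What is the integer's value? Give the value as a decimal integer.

1035784560208694730

In big-endian order the high byte comes first in memory.
The bytes are already most-significant first: 0x0E5FD891D712CDCA.
0x0E5FD891D712CDCA = 1035784560208694730.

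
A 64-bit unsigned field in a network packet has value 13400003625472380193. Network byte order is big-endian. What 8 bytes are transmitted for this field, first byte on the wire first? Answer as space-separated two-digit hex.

13400003625472380193 in hexadecimal, padded to 64 bits, is 0xB9F6604D153A4D21.
Split into bytes (most-significant first): B9 F6 60 4D 15 3A 4D 21.
Big-endian stores the most-significant byte at the lowest address.
So the memory order matches the most-significant-first order: B9 F6 60 4D 15 3A 4D 21.

B9 F6 60 4D 15 3A 4D 21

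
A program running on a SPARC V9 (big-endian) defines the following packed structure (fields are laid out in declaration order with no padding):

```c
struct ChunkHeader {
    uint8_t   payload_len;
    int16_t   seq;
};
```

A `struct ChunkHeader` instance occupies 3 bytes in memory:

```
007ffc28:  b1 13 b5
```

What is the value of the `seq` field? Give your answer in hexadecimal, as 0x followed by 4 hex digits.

0x13B5

`seq` follows `payload_len` (1 byte), so it starts at byte offset 1 and occupies 2 bytes.
Bytes at offsets 1..2: 13 B5.
Big-endian stores the most-significant byte at the lowest address.
The bytes are already most-significant first: 0x13B5.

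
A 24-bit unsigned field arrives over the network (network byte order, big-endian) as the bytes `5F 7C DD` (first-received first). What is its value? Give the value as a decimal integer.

In big-endian order the high byte comes first in memory.
The bytes are already most-significant first: 0x5F7CDD.
0x5F7CDD = 6257885.

6257885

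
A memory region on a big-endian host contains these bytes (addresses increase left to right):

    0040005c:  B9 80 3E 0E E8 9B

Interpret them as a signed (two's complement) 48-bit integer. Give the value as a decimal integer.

Big-endian: lowest address holds the most-significant byte.
The bytes are already most-significant first: 0xB9803E0EE89B.
Top bit is set, so as a signed 48-bit value this is 0xB9803E0EE89B − 2^48 = -77514528593765.

-77514528593765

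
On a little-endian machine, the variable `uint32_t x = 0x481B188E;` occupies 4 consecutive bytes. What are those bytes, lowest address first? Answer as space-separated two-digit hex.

8E 18 1B 48

Split into bytes (most-significant first): 48 1B 18 8E.
Little-endian: lowest address holds the least-significant byte.
So at ascending addresses the bytes are 8E 18 1B 48.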